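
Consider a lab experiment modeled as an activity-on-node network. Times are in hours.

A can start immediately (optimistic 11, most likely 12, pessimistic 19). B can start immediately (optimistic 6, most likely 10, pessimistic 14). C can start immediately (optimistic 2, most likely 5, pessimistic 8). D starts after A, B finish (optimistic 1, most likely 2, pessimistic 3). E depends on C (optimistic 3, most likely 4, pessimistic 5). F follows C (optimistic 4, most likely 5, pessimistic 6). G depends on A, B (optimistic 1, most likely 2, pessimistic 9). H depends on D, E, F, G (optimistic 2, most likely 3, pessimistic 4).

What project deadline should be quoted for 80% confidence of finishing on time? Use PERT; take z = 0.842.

20.6 hours

te_A = (11 + 4·12 + 19)/6 = 78/6 = 13; σ²_A = ((19−11)/6)² = 1.778
te_B = (6 + 4·10 + 14)/6 = 60/6 = 10; σ²_B = ((14−6)/6)² = 1.778
te_C = (2 + 4·5 + 8)/6 = 30/6 = 5; σ²_C = ((8−2)/6)² = 1.000
te_D = (1 + 4·2 + 3)/6 = 12/6 = 2; σ²_D = ((3−1)/6)² = 0.111
te_E = (3 + 4·4 + 5)/6 = 24/6 = 4; σ²_E = ((5−3)/6)² = 0.111
te_F = (4 + 4·5 + 6)/6 = 30/6 = 5; σ²_F = ((6−4)/6)² = 0.111
te_G = (1 + 4·2 + 9)/6 = 18/6 = 3; σ²_G = ((9−1)/6)² = 1.778
te_H = (2 + 4·3 + 4)/6 = 18/6 = 3; σ²_H = ((4−2)/6)² = 0.111

Forward pass:
ES_A = 0; EF_A = 13
ES_B = 0; EF_B = 10
ES_C = 0; EF_C = 5
ES_D = max(EF_A=13, EF_B=10) = 13; EF_D = 13+2 = 15
ES_E = 5; EF_E = 5+4 = 9
ES_F = 5; EF_F = 5+5 = 10
ES_G = max(EF_A=13, EF_B=10) = 13; EF_G = 13+3 = 16
ES_H = max(EF_D=15, EF_E=9, EF_F=10, EF_G=16) = 16; EF_H = 16+3 = 19
Expected project duration μ = 19 hours. Critical path: A → G → H.

Variance along critical path = 1.778 + 1.778 + 0.111 = 3.667; σ = 1.915 hours.
D = μ + z·σ = 19 + 0.842·1.915 = 20.6 hours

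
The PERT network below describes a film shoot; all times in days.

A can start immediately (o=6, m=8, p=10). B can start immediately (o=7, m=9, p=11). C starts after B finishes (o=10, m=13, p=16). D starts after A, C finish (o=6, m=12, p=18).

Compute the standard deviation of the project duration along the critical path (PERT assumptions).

te_A = (6 + 4·8 + 10)/6 = 48/6 = 8; σ²_A = ((10−6)/6)² = 0.444
te_B = (7 + 4·9 + 11)/6 = 54/6 = 9; σ²_B = ((11−7)/6)² = 0.444
te_C = (10 + 4·13 + 16)/6 = 78/6 = 13; σ²_C = ((16−10)/6)² = 1.000
te_D = (6 + 4·12 + 18)/6 = 72/6 = 12; σ²_D = ((18−6)/6)² = 4.000

Forward pass:
ES_A = 0; EF_A = 8
ES_B = 0; EF_B = 9
ES_C = 9; EF_C = 9+13 = 22
ES_D = max(EF_A=8, EF_C=22) = 22; EF_D = 22+12 = 34
Expected project duration μ = 34 days. Critical path: B → C → D.

Variance along critical path = 0.444 + 1.000 + 4.000 = 5.444
σ = √5.444 = 2.333 days

2.33 days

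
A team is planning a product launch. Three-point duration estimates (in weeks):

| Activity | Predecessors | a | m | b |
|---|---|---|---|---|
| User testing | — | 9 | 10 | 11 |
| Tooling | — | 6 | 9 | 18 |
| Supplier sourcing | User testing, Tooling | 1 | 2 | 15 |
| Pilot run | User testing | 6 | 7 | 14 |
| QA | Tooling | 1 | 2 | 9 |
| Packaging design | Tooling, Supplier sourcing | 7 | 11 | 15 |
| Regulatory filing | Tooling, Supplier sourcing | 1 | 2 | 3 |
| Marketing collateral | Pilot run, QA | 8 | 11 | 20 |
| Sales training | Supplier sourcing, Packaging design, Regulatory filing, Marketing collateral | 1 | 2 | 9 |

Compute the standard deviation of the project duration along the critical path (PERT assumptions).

te_User testing = (9 + 4·10 + 11)/6 = 60/6 = 10; σ²_User testing = ((11−9)/6)² = 0.111
te_Tooling = (6 + 4·9 + 18)/6 = 60/6 = 10; σ²_Tooling = ((18−6)/6)² = 4.000
te_Supplier sourcing = (1 + 4·2 + 15)/6 = 24/6 = 4; σ²_Supplier sourcing = ((15−1)/6)² = 5.444
te_Pilot run = (6 + 4·7 + 14)/6 = 48/6 = 8; σ²_Pilot run = ((14−6)/6)² = 1.778
te_QA = (1 + 4·2 + 9)/6 = 18/6 = 3; σ²_QA = ((9−1)/6)² = 1.778
te_Packaging design = (7 + 4·11 + 15)/6 = 66/6 = 11; σ²_Packaging design = ((15−7)/6)² = 1.778
te_Regulatory filing = (1 + 4·2 + 3)/6 = 12/6 = 2; σ²_Regulatory filing = ((3−1)/6)² = 0.111
te_Marketing collateral = (8 + 4·11 + 20)/6 = 72/6 = 12; σ²_Marketing collateral = ((20−8)/6)² = 4.000
te_Sales training = (1 + 4·2 + 9)/6 = 18/6 = 3; σ²_Sales training = ((9−1)/6)² = 1.778

Forward pass:
ES_User testing = 0; EF_User testing = 10
ES_Tooling = 0; EF_Tooling = 10
ES_Supplier sourcing = max(EF_User testing=10, EF_Tooling=10) = 10; EF_Supplier sourcing = 10+4 = 14
ES_Pilot run = 10; EF_Pilot run = 10+8 = 18
ES_QA = 10; EF_QA = 10+3 = 13
ES_Packaging design = max(EF_Tooling=10, EF_Supplier sourcing=14) = 14; EF_Packaging design = 14+11 = 25
ES_Regulatory filing = max(EF_Tooling=10, EF_Supplier sourcing=14) = 14; EF_Regulatory filing = 14+2 = 16
ES_Marketing collateral = max(EF_Pilot run=18, EF_QA=13) = 18; EF_Marketing collateral = 18+12 = 30
ES_Sales training = max(EF_Supplier sourcing=14, EF_Packaging design=25, EF_Regulatory filing=16, EF_Marketing collateral=30) = 30; EF_Sales training = 30+3 = 33
Expected project duration μ = 33 weeks. Critical path: User testing → Pilot run → Marketing collateral → Sales training.

Variance along critical path = 0.111 + 1.778 + 4.000 + 1.778 = 7.667
σ = √7.667 = 2.769 weeks

2.77 weeks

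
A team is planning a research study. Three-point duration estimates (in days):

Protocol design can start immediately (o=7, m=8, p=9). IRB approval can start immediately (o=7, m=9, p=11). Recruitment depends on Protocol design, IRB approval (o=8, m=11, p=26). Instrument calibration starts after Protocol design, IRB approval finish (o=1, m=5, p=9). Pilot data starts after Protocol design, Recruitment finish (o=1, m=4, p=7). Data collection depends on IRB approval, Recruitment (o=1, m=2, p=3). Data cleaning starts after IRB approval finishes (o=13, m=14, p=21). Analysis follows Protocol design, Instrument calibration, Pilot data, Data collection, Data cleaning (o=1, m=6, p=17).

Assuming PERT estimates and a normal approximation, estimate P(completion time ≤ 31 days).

0.317

te_Protocol design = (7 + 4·8 + 9)/6 = 48/6 = 8; σ²_Protocol design = ((9−7)/6)² = 0.111
te_IRB approval = (7 + 4·9 + 11)/6 = 54/6 = 9; σ²_IRB approval = ((11−7)/6)² = 0.444
te_Recruitment = (8 + 4·11 + 26)/6 = 78/6 = 13; σ²_Recruitment = ((26−8)/6)² = 9.000
te_Instrument calibration = (1 + 4·5 + 9)/6 = 30/6 = 5; σ²_Instrument calibration = ((9−1)/6)² = 1.778
te_Pilot data = (1 + 4·4 + 7)/6 = 24/6 = 4; σ²_Pilot data = ((7−1)/6)² = 1.000
te_Data collection = (1 + 4·2 + 3)/6 = 12/6 = 2; σ²_Data collection = ((3−1)/6)² = 0.111
te_Data cleaning = (13 + 4·14 + 21)/6 = 90/6 = 15; σ²_Data cleaning = ((21−13)/6)² = 1.778
te_Analysis = (1 + 4·6 + 17)/6 = 42/6 = 7; σ²_Analysis = ((17−1)/6)² = 7.111

Forward pass:
ES_Protocol design = 0; EF_Protocol design = 8
ES_IRB approval = 0; EF_IRB approval = 9
ES_Recruitment = max(EF_Protocol design=8, EF_IRB approval=9) = 9; EF_Recruitment = 9+13 = 22
ES_Instrument calibration = max(EF_Protocol design=8, EF_IRB approval=9) = 9; EF_Instrument calibration = 9+5 = 14
ES_Pilot data = max(EF_Protocol design=8, EF_Recruitment=22) = 22; EF_Pilot data = 22+4 = 26
ES_Data collection = max(EF_IRB approval=9, EF_Recruitment=22) = 22; EF_Data collection = 22+2 = 24
ES_Data cleaning = 9; EF_Data cleaning = 9+15 = 24
ES_Analysis = max(EF_Protocol design=8, EF_Instrument calibration=14, EF_Pilot data=26, EF_Data collection=24, EF_Data cleaning=24) = 26; EF_Analysis = 26+7 = 33
Expected project duration μ = 33 days. Critical path: IRB approval → Recruitment → Pilot data → Analysis.

Variance along critical path = 0.444 + 9.000 + 1.000 + 7.111 = 17.556; σ = √17.556 = 4.190 days.
Z = (31 − 33) / 4.190 = -0.477
P(T ≤ 31) = Φ(-0.477) ≈ 0.317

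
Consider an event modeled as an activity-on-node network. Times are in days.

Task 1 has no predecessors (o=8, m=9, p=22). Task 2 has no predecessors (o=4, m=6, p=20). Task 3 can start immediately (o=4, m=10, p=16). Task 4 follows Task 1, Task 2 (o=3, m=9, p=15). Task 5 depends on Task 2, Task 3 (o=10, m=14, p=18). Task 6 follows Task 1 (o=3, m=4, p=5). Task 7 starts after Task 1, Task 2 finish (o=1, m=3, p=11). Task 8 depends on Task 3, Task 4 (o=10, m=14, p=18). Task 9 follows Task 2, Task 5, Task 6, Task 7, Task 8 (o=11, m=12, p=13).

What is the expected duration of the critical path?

te_Task 1 = (8 + 4·9 + 22)/6 = 66/6 = 11
te_Task 2 = (4 + 4·6 + 20)/6 = 48/6 = 8
te_Task 3 = (4 + 4·10 + 16)/6 = 60/6 = 10
te_Task 4 = (3 + 4·9 + 15)/6 = 54/6 = 9
te_Task 5 = (10 + 4·14 + 18)/6 = 84/6 = 14
te_Task 6 = (3 + 4·4 + 5)/6 = 24/6 = 4
te_Task 7 = (1 + 4·3 + 11)/6 = 24/6 = 4
te_Task 8 = (10 + 4·14 + 18)/6 = 84/6 = 14
te_Task 9 = (11 + 4·12 + 13)/6 = 72/6 = 12

Forward pass:
ES_Task 1 = 0; EF_Task 1 = 11
ES_Task 2 = 0; EF_Task 2 = 8
ES_Task 3 = 0; EF_Task 3 = 10
ES_Task 4 = max(EF_Task 1=11, EF_Task 2=8) = 11; EF_Task 4 = 11+9 = 20
ES_Task 5 = max(EF_Task 2=8, EF_Task 3=10) = 10; EF_Task 5 = 10+14 = 24
ES_Task 6 = 11; EF_Task 6 = 11+4 = 15
ES_Task 7 = max(EF_Task 1=11, EF_Task 2=8) = 11; EF_Task 7 = 11+4 = 15
ES_Task 8 = max(EF_Task 3=10, EF_Task 4=20) = 20; EF_Task 8 = 20+14 = 34
ES_Task 9 = max(EF_Task 2=8, EF_Task 5=24, EF_Task 6=15, EF_Task 7=15, EF_Task 8=34) = 34; EF_Task 9 = 34+12 = 46
Expected project duration μ = 46 days. Critical path: Task 1 → Task 4 → Task 8 → Task 9.

46 days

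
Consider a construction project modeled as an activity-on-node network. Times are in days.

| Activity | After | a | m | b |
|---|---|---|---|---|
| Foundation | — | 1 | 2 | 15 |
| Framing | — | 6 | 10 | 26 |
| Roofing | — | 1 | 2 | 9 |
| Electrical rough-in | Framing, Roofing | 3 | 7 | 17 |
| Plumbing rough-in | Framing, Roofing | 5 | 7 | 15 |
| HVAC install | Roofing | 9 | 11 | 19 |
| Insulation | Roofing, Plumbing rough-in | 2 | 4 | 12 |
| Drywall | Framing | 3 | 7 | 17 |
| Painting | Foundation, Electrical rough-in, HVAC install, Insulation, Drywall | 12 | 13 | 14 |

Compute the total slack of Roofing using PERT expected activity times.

te_Foundation = (1 + 4·2 + 15)/6 = 24/6 = 4
te_Framing = (6 + 4·10 + 26)/6 = 72/6 = 12
te_Roofing = (1 + 4·2 + 9)/6 = 18/6 = 3
te_Electrical rough-in = (3 + 4·7 + 17)/6 = 48/6 = 8
te_Plumbing rough-in = (5 + 4·7 + 15)/6 = 48/6 = 8
te_HVAC install = (9 + 4·11 + 19)/6 = 72/6 = 12
te_Insulation = (2 + 4·4 + 12)/6 = 30/6 = 5
te_Drywall = (3 + 4·7 + 17)/6 = 48/6 = 8
te_Painting = (12 + 4·13 + 14)/6 = 78/6 = 13

Forward pass:
ES_Foundation = 0; EF_Foundation = 4
ES_Framing = 0; EF_Framing = 12
ES_Roofing = 0; EF_Roofing = 3
ES_Electrical rough-in = max(EF_Framing=12, EF_Roofing=3) = 12; EF_Electrical rough-in = 12+8 = 20
ES_Plumbing rough-in = max(EF_Framing=12, EF_Roofing=3) = 12; EF_Plumbing rough-in = 12+8 = 20
ES_HVAC install = 3; EF_HVAC install = 3+12 = 15
ES_Insulation = max(EF_Roofing=3, EF_Plumbing rough-in=20) = 20; EF_Insulation = 20+5 = 25
ES_Drywall = 12; EF_Drywall = 12+8 = 20
ES_Painting = max(EF_Foundation=4, EF_Electrical rough-in=20, EF_HVAC install=15, EF_Insulation=25, EF_Drywall=20) = 25; EF_Painting = 25+13 = 38
Expected project duration μ = 38 days. Critical path: Framing → Plumbing rough-in → Insulation → Painting.

Backward pass:
LF_Painting = 38; LS_Painting = 38−13 = 25
LF_Drywall = LS_Painting = 25; LS_Drywall = 25−8 = 17
LF_Insulation = LS_Painting = 25; LS_Insulation = 25−5 = 20
LF_HVAC install = LS_Painting = 25; LS_HVAC install = 25−12 = 13
LF_Plumbing rough-in = LS_Insulation = 20; LS_Plumbing rough-in = 20−8 = 12
LF_Electrical rough-in = LS_Painting = 25; LS_Electrical rough-in = 25−8 = 17
LF_Roofing = min(LS_Electrical rough-in=17, LS_Plumbing rough-in=12, LS_HVAC install=13, LS_Insulation=20) = 12; LS_Roofing = 12−3 = 9
LF_Framing = min(LS_Electrical rough-in=17, LS_Plumbing rough-in=12, LS_Drywall=17) = 12; LS_Framing = 12−12 = 0
LF_Foundation = LS_Painting = 25; LS_Foundation = 25−4 = 21
Slack_Roofing = LS_Roofing − ES_Roofing = 9 − 0 = 9

9 days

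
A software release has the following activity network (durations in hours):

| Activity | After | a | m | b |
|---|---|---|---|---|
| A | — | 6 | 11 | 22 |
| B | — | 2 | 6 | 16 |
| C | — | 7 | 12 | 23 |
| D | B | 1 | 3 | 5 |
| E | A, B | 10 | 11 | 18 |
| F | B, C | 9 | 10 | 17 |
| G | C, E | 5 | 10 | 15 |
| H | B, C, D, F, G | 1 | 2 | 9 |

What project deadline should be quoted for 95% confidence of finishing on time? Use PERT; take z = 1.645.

43.0 hours

te_A = (6 + 4·11 + 22)/6 = 72/6 = 12; σ²_A = ((22−6)/6)² = 7.111
te_B = (2 + 4·6 + 16)/6 = 42/6 = 7; σ²_B = ((16−2)/6)² = 5.444
te_C = (7 + 4·12 + 23)/6 = 78/6 = 13; σ²_C = ((23−7)/6)² = 7.111
te_D = (1 + 4·3 + 5)/6 = 18/6 = 3; σ²_D = ((5−1)/6)² = 0.444
te_E = (10 + 4·11 + 18)/6 = 72/6 = 12; σ²_E = ((18−10)/6)² = 1.778
te_F = (9 + 4·10 + 17)/6 = 66/6 = 11; σ²_F = ((17−9)/6)² = 1.778
te_G = (5 + 4·10 + 15)/6 = 60/6 = 10; σ²_G = ((15−5)/6)² = 2.778
te_H = (1 + 4·2 + 9)/6 = 18/6 = 3; σ²_H = ((9−1)/6)² = 1.778

Forward pass:
ES_A = 0; EF_A = 12
ES_B = 0; EF_B = 7
ES_C = 0; EF_C = 13
ES_D = 7; EF_D = 7+3 = 10
ES_E = max(EF_A=12, EF_B=7) = 12; EF_E = 12+12 = 24
ES_F = max(EF_B=7, EF_C=13) = 13; EF_F = 13+11 = 24
ES_G = max(EF_C=13, EF_E=24) = 24; EF_G = 24+10 = 34
ES_H = max(EF_B=7, EF_C=13, EF_D=10, EF_F=24, EF_G=34) = 34; EF_H = 34+3 = 37
Expected project duration μ = 37 hours. Critical path: A → E → G → H.

Variance along critical path = 7.111 + 1.778 + 2.778 + 1.778 = 13.444; σ = 3.667 hours.
D = μ + z·σ = 37 + 1.645·3.667 = 43.0 hours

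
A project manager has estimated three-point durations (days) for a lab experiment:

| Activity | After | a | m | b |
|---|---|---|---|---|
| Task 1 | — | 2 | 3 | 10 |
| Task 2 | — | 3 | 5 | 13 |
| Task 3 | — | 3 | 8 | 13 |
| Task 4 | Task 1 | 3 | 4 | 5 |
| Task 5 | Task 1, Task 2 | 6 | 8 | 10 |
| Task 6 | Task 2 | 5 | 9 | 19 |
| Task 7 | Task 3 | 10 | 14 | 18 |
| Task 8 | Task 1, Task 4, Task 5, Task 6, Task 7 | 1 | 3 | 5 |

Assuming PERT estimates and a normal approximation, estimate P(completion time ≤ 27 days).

0.814

te_Task 1 = (2 + 4·3 + 10)/6 = 24/6 = 4; σ²_Task 1 = ((10−2)/6)² = 1.778
te_Task 2 = (3 + 4·5 + 13)/6 = 36/6 = 6; σ²_Task 2 = ((13−3)/6)² = 2.778
te_Task 3 = (3 + 4·8 + 13)/6 = 48/6 = 8; σ²_Task 3 = ((13−3)/6)² = 2.778
te_Task 4 = (3 + 4·4 + 5)/6 = 24/6 = 4; σ²_Task 4 = ((5−3)/6)² = 0.111
te_Task 5 = (6 + 4·8 + 10)/6 = 48/6 = 8; σ²_Task 5 = ((10−6)/6)² = 0.444
te_Task 6 = (5 + 4·9 + 19)/6 = 60/6 = 10; σ²_Task 6 = ((19−5)/6)² = 5.444
te_Task 7 = (10 + 4·14 + 18)/6 = 84/6 = 14; σ²_Task 7 = ((18−10)/6)² = 1.778
te_Task 8 = (1 + 4·3 + 5)/6 = 18/6 = 3; σ²_Task 8 = ((5−1)/6)² = 0.444

Forward pass:
ES_Task 1 = 0; EF_Task 1 = 4
ES_Task 2 = 0; EF_Task 2 = 6
ES_Task 3 = 0; EF_Task 3 = 8
ES_Task 4 = 4; EF_Task 4 = 4+4 = 8
ES_Task 5 = max(EF_Task 1=4, EF_Task 2=6) = 6; EF_Task 5 = 6+8 = 14
ES_Task 6 = 6; EF_Task 6 = 6+10 = 16
ES_Task 7 = 8; EF_Task 7 = 8+14 = 22
ES_Task 8 = max(EF_Task 1=4, EF_Task 4=8, EF_Task 5=14, EF_Task 6=16, EF_Task 7=22) = 22; EF_Task 8 = 22+3 = 25
Expected project duration μ = 25 days. Critical path: Task 3 → Task 7 → Task 8.

Variance along critical path = 2.778 + 1.778 + 0.444 = 5.000; σ = √5.000 = 2.236 days.
Z = (27 − 25) / 2.236 = 0.894
P(T ≤ 27) = Φ(0.894) ≈ 0.814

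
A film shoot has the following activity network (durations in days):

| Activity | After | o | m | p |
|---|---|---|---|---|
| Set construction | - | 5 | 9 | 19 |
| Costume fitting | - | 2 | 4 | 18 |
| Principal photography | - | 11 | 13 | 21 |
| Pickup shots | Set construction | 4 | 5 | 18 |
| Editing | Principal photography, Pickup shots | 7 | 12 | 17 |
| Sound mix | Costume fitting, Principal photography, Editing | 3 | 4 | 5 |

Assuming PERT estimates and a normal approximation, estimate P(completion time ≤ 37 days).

0.859

te_Set construction = (5 + 4·9 + 19)/6 = 60/6 = 10; σ²_Set construction = ((19−5)/6)² = 5.444
te_Costume fitting = (2 + 4·4 + 18)/6 = 36/6 = 6; σ²_Costume fitting = ((18−2)/6)² = 7.111
te_Principal photography = (11 + 4·13 + 21)/6 = 84/6 = 14; σ²_Principal photography = ((21−11)/6)² = 2.778
te_Pickup shots = (4 + 4·5 + 18)/6 = 42/6 = 7; σ²_Pickup shots = ((18−4)/6)² = 5.444
te_Editing = (7 + 4·12 + 17)/6 = 72/6 = 12; σ²_Editing = ((17−7)/6)² = 2.778
te_Sound mix = (3 + 4·4 + 5)/6 = 24/6 = 4; σ²_Sound mix = ((5−3)/6)² = 0.111

Forward pass:
ES_Set construction = 0; EF_Set construction = 10
ES_Costume fitting = 0; EF_Costume fitting = 6
ES_Principal photography = 0; EF_Principal photography = 14
ES_Pickup shots = 10; EF_Pickup shots = 10+7 = 17
ES_Editing = max(EF_Principal photography=14, EF_Pickup shots=17) = 17; EF_Editing = 17+12 = 29
ES_Sound mix = max(EF_Costume fitting=6, EF_Principal photography=14, EF_Editing=29) = 29; EF_Sound mix = 29+4 = 33
Expected project duration μ = 33 days. Critical path: Set construction → Pickup shots → Editing → Sound mix.

Variance along critical path = 5.444 + 5.444 + 2.778 + 0.111 = 13.778; σ = √13.778 = 3.712 days.
Z = (37 − 33) / 3.712 = 1.078
P(T ≤ 37) = Φ(1.078) ≈ 0.859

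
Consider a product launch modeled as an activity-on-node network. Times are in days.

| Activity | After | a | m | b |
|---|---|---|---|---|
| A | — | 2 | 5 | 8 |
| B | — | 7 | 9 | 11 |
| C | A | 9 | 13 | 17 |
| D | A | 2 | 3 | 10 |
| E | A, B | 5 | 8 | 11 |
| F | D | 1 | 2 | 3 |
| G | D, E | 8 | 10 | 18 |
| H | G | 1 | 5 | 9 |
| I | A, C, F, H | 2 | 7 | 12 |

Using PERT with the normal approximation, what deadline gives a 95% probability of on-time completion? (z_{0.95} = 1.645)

te_A = (2 + 4·5 + 8)/6 = 30/6 = 5; σ²_A = ((8−2)/6)² = 1.000
te_B = (7 + 4·9 + 11)/6 = 54/6 = 9; σ²_B = ((11−7)/6)² = 0.444
te_C = (9 + 4·13 + 17)/6 = 78/6 = 13; σ²_C = ((17−9)/6)² = 1.778
te_D = (2 + 4·3 + 10)/6 = 24/6 = 4; σ²_D = ((10−2)/6)² = 1.778
te_E = (5 + 4·8 + 11)/6 = 48/6 = 8; σ²_E = ((11−5)/6)² = 1.000
te_F = (1 + 4·2 + 3)/6 = 12/6 = 2; σ²_F = ((3−1)/6)² = 0.111
te_G = (8 + 4·10 + 18)/6 = 66/6 = 11; σ²_G = ((18−8)/6)² = 2.778
te_H = (1 + 4·5 + 9)/6 = 30/6 = 5; σ²_H = ((9−1)/6)² = 1.778
te_I = (2 + 4·7 + 12)/6 = 42/6 = 7; σ²_I = ((12−2)/6)² = 2.778

Forward pass:
ES_A = 0; EF_A = 5
ES_B = 0; EF_B = 9
ES_C = 5; EF_C = 5+13 = 18
ES_D = 5; EF_D = 5+4 = 9
ES_E = max(EF_A=5, EF_B=9) = 9; EF_E = 9+8 = 17
ES_F = 9; EF_F = 9+2 = 11
ES_G = max(EF_D=9, EF_E=17) = 17; EF_G = 17+11 = 28
ES_H = 28; EF_H = 28+5 = 33
ES_I = max(EF_A=5, EF_C=18, EF_F=11, EF_H=33) = 33; EF_I = 33+7 = 40
Expected project duration μ = 40 days. Critical path: B → E → G → H → I.

Variance along critical path = 0.444 + 1.000 + 2.778 + 1.778 + 2.778 = 8.778; σ = 2.963 days.
D = μ + z·σ = 40 + 1.645·2.963 = 44.9 days

44.9 days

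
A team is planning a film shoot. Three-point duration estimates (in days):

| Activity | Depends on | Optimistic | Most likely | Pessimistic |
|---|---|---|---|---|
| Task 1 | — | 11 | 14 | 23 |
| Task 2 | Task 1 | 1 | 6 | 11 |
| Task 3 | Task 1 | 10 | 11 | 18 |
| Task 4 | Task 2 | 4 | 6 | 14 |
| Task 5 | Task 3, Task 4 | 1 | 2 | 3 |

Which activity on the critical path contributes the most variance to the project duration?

te_Task 1 = (11 + 4·14 + 23)/6 = 90/6 = 15; σ²_Task 1 = ((23−11)/6)² = 4.000
te_Task 2 = (1 + 4·6 + 11)/6 = 36/6 = 6; σ²_Task 2 = ((11−1)/6)² = 2.778
te_Task 3 = (10 + 4·11 + 18)/6 = 72/6 = 12; σ²_Task 3 = ((18−10)/6)² = 1.778
te_Task 4 = (4 + 4·6 + 14)/6 = 42/6 = 7; σ²_Task 4 = ((14−4)/6)² = 2.778
te_Task 5 = (1 + 4·2 + 3)/6 = 12/6 = 2; σ²_Task 5 = ((3−1)/6)² = 0.111

Forward pass:
ES_Task 1 = 0; EF_Task 1 = 15
ES_Task 2 = 15; EF_Task 2 = 15+6 = 21
ES_Task 3 = 15; EF_Task 3 = 15+12 = 27
ES_Task 4 = 21; EF_Task 4 = 21+7 = 28
ES_Task 5 = max(EF_Task 3=27, EF_Task 4=28) = 28; EF_Task 5 = 28+2 = 30
Expected project duration μ = 30 days. Critical path: Task 1 → Task 2 → Task 4 → Task 5.

Variances on critical path: σ²_Task 1=4.000, σ²_Task 2=2.778, σ²_Task 4=2.778, σ²_Task 5=0.111.
Largest is σ²_Task 1 = 4.000.

Task 1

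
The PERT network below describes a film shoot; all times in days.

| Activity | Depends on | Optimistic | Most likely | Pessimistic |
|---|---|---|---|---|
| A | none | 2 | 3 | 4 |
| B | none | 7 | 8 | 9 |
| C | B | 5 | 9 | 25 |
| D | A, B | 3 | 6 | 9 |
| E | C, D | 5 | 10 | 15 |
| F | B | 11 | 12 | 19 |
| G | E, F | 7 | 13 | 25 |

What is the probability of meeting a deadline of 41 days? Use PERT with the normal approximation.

te_A = (2 + 4·3 + 4)/6 = 18/6 = 3; σ²_A = ((4−2)/6)² = 0.111
te_B = (7 + 4·8 + 9)/6 = 48/6 = 8; σ²_B = ((9−7)/6)² = 0.111
te_C = (5 + 4·9 + 25)/6 = 66/6 = 11; σ²_C = ((25−5)/6)² = 11.111
te_D = (3 + 4·6 + 9)/6 = 36/6 = 6; σ²_D = ((9−3)/6)² = 1.000
te_E = (5 + 4·10 + 15)/6 = 60/6 = 10; σ²_E = ((15−5)/6)² = 2.778
te_F = (11 + 4·12 + 19)/6 = 78/6 = 13; σ²_F = ((19−11)/6)² = 1.778
te_G = (7 + 4·13 + 25)/6 = 84/6 = 14; σ²_G = ((25−7)/6)² = 9.000

Forward pass:
ES_A = 0; EF_A = 3
ES_B = 0; EF_B = 8
ES_C = 8; EF_C = 8+11 = 19
ES_D = max(EF_A=3, EF_B=8) = 8; EF_D = 8+6 = 14
ES_E = max(EF_C=19, EF_D=14) = 19; EF_E = 19+10 = 29
ES_F = 8; EF_F = 8+13 = 21
ES_G = max(EF_E=29, EF_F=21) = 29; EF_G = 29+14 = 43
Expected project duration μ = 43 days. Critical path: B → C → E → G.

Variance along critical path = 0.111 + 11.111 + 2.778 + 9.000 = 23.000; σ = √23.000 = 4.796 days.
Z = (41 − 43) / 4.796 = -0.417
P(T ≤ 41) = Φ(-0.417) ≈ 0.338

0.338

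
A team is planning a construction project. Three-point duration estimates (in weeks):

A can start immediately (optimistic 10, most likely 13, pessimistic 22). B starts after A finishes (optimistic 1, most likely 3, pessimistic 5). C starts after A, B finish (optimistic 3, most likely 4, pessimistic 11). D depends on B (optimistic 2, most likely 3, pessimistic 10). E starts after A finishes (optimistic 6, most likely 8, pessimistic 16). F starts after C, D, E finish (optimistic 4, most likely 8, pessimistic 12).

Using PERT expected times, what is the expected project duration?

31 weeks

te_A = (10 + 4·13 + 22)/6 = 84/6 = 14
te_B = (1 + 4·3 + 5)/6 = 18/6 = 3
te_C = (3 + 4·4 + 11)/6 = 30/6 = 5
te_D = (2 + 4·3 + 10)/6 = 24/6 = 4
te_E = (6 + 4·8 + 16)/6 = 54/6 = 9
te_F = (4 + 4·8 + 12)/6 = 48/6 = 8

Forward pass:
ES_A = 0; EF_A = 14
ES_B = 14; EF_B = 14+3 = 17
ES_C = max(EF_A=14, EF_B=17) = 17; EF_C = 17+5 = 22
ES_D = 17; EF_D = 17+4 = 21
ES_E = 14; EF_E = 14+9 = 23
ES_F = max(EF_C=22, EF_D=21, EF_E=23) = 23; EF_F = 23+8 = 31
Expected project duration μ = 31 weeks. Critical path: A → E → F.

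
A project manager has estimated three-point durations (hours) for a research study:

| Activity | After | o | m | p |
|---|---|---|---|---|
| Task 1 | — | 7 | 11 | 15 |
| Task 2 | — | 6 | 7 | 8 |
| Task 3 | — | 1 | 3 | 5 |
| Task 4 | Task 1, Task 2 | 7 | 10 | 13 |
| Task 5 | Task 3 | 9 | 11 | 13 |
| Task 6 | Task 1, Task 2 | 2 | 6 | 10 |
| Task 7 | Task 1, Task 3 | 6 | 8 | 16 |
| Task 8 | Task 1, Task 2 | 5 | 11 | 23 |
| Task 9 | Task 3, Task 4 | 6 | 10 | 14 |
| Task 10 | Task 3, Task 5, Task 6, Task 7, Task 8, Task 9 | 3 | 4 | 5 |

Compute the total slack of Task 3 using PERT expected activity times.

17 hours

te_Task 1 = (7 + 4·11 + 15)/6 = 66/6 = 11
te_Task 2 = (6 + 4·7 + 8)/6 = 42/6 = 7
te_Task 3 = (1 + 4·3 + 5)/6 = 18/6 = 3
te_Task 4 = (7 + 4·10 + 13)/6 = 60/6 = 10
te_Task 5 = (9 + 4·11 + 13)/6 = 66/6 = 11
te_Task 6 = (2 + 4·6 + 10)/6 = 36/6 = 6
te_Task 7 = (6 + 4·8 + 16)/6 = 54/6 = 9
te_Task 8 = (5 + 4·11 + 23)/6 = 72/6 = 12
te_Task 9 = (6 + 4·10 + 14)/6 = 60/6 = 10
te_Task 10 = (3 + 4·4 + 5)/6 = 24/6 = 4

Forward pass:
ES_Task 1 = 0; EF_Task 1 = 11
ES_Task 2 = 0; EF_Task 2 = 7
ES_Task 3 = 0; EF_Task 3 = 3
ES_Task 4 = max(EF_Task 1=11, EF_Task 2=7) = 11; EF_Task 4 = 11+10 = 21
ES_Task 5 = 3; EF_Task 5 = 3+11 = 14
ES_Task 6 = max(EF_Task 1=11, EF_Task 2=7) = 11; EF_Task 6 = 11+6 = 17
ES_Task 7 = max(EF_Task 1=11, EF_Task 3=3) = 11; EF_Task 7 = 11+9 = 20
ES_Task 8 = max(EF_Task 1=11, EF_Task 2=7) = 11; EF_Task 8 = 11+12 = 23
ES_Task 9 = max(EF_Task 3=3, EF_Task 4=21) = 21; EF_Task 9 = 21+10 = 31
ES_Task 10 = max(EF_Task 3=3, EF_Task 5=14, EF_Task 6=17, EF_Task 7=20, EF_Task 8=23, EF_Task 9=31) = 31; EF_Task 10 = 31+4 = 35
Expected project duration μ = 35 hours. Critical path: Task 1 → Task 4 → Task 9 → Task 10.

Backward pass:
LF_Task 10 = 35; LS_Task 10 = 35−4 = 31
LF_Task 9 = LS_Task 10 = 31; LS_Task 9 = 31−10 = 21
LF_Task 8 = LS_Task 10 = 31; LS_Task 8 = 31−12 = 19
LF_Task 7 = LS_Task 10 = 31; LS_Task 7 = 31−9 = 22
LF_Task 6 = LS_Task 10 = 31; LS_Task 6 = 31−6 = 25
LF_Task 5 = LS_Task 10 = 31; LS_Task 5 = 31−11 = 20
LF_Task 4 = LS_Task 9 = 21; LS_Task 4 = 21−10 = 11
LF_Task 3 = min(LS_Task 5=20, LS_Task 7=22, LS_Task 9=21, LS_Task 10=31) = 20; LS_Task 3 = 20−3 = 17
LF_Task 2 = min(LS_Task 4=11, LS_Task 6=25, LS_Task 8=19) = 11; LS_Task 2 = 11−7 = 4
LF_Task 1 = min(LS_Task 4=11, LS_Task 6=25, LS_Task 7=22, LS_Task 8=19) = 11; LS_Task 1 = 11−11 = 0
Slack_Task 3 = LS_Task 3 − ES_Task 3 = 17 − 0 = 17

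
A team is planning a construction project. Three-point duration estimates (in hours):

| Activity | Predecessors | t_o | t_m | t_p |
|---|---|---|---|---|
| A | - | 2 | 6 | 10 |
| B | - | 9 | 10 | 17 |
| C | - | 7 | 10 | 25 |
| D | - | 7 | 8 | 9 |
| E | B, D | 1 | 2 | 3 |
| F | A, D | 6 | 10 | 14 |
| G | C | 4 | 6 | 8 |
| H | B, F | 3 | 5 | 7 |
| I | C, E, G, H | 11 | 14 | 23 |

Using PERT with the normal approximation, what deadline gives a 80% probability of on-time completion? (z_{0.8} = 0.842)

40.1 hours

te_A = (2 + 4·6 + 10)/6 = 36/6 = 6; σ²_A = ((10−2)/6)² = 1.778
te_B = (9 + 4·10 + 17)/6 = 66/6 = 11; σ²_B = ((17−9)/6)² = 1.778
te_C = (7 + 4·10 + 25)/6 = 72/6 = 12; σ²_C = ((25−7)/6)² = 9.000
te_D = (7 + 4·8 + 9)/6 = 48/6 = 8; σ²_D = ((9−7)/6)² = 0.111
te_E = (1 + 4·2 + 3)/6 = 12/6 = 2; σ²_E = ((3−1)/6)² = 0.111
te_F = (6 + 4·10 + 14)/6 = 60/6 = 10; σ²_F = ((14−6)/6)² = 1.778
te_G = (4 + 4·6 + 8)/6 = 36/6 = 6; σ²_G = ((8−4)/6)² = 0.444
te_H = (3 + 4·5 + 7)/6 = 30/6 = 5; σ²_H = ((7−3)/6)² = 0.444
te_I = (11 + 4·14 + 23)/6 = 90/6 = 15; σ²_I = ((23−11)/6)² = 4.000

Forward pass:
ES_A = 0; EF_A = 6
ES_B = 0; EF_B = 11
ES_C = 0; EF_C = 12
ES_D = 0; EF_D = 8
ES_E = max(EF_B=11, EF_D=8) = 11; EF_E = 11+2 = 13
ES_F = max(EF_A=6, EF_D=8) = 8; EF_F = 8+10 = 18
ES_G = 12; EF_G = 12+6 = 18
ES_H = max(EF_B=11, EF_F=18) = 18; EF_H = 18+5 = 23
ES_I = max(EF_C=12, EF_E=13, EF_G=18, EF_H=23) = 23; EF_I = 23+15 = 38
Expected project duration μ = 38 hours. Critical path: D → F → H → I.

Variance along critical path = 0.111 + 1.778 + 0.444 + 4.000 = 6.333; σ = 2.517 hours.
D = μ + z·σ = 38 + 0.842·2.517 = 40.1 hours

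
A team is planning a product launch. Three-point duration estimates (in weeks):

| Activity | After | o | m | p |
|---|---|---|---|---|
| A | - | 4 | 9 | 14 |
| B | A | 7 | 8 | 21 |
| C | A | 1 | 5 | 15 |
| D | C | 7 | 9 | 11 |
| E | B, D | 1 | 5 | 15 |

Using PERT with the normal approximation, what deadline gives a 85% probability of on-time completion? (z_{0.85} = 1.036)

te_A = (4 + 4·9 + 14)/6 = 54/6 = 9; σ²_A = ((14−4)/6)² = 2.778
te_B = (7 + 4·8 + 21)/6 = 60/6 = 10; σ²_B = ((21−7)/6)² = 5.444
te_C = (1 + 4·5 + 15)/6 = 36/6 = 6; σ²_C = ((15−1)/6)² = 5.444
te_D = (7 + 4·9 + 11)/6 = 54/6 = 9; σ²_D = ((11−7)/6)² = 0.444
te_E = (1 + 4·5 + 15)/6 = 36/6 = 6; σ²_E = ((15−1)/6)² = 5.444

Forward pass:
ES_A = 0; EF_A = 9
ES_B = 9; EF_B = 9+10 = 19
ES_C = 9; EF_C = 9+6 = 15
ES_D = 15; EF_D = 15+9 = 24
ES_E = max(EF_B=19, EF_D=24) = 24; EF_E = 24+6 = 30
Expected project duration μ = 30 weeks. Critical path: A → C → D → E.

Variance along critical path = 2.778 + 5.444 + 0.444 + 5.444 = 14.111; σ = 3.756 weeks.
D = μ + z·σ = 30 + 1.036·3.756 = 33.9 weeks

33.9 weeks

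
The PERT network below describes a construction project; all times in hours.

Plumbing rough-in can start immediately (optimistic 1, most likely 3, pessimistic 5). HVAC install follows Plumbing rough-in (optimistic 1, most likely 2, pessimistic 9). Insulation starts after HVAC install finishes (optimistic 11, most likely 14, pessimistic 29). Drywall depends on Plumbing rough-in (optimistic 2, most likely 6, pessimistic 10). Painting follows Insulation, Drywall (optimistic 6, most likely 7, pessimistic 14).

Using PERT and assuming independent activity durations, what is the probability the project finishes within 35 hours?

0.917

te_Plumbing rough-in = (1 + 4·3 + 5)/6 = 18/6 = 3; σ²_Plumbing rough-in = ((5−1)/6)² = 0.444
te_HVAC install = (1 + 4·2 + 9)/6 = 18/6 = 3; σ²_HVAC install = ((9−1)/6)² = 1.778
te_Insulation = (11 + 4·14 + 29)/6 = 96/6 = 16; σ²_Insulation = ((29−11)/6)² = 9.000
te_Drywall = (2 + 4·6 + 10)/6 = 36/6 = 6; σ²_Drywall = ((10−2)/6)² = 1.778
te_Painting = (6 + 4·7 + 14)/6 = 48/6 = 8; σ²_Painting = ((14−6)/6)² = 1.778

Forward pass:
ES_Plumbing rough-in = 0; EF_Plumbing rough-in = 3
ES_HVAC install = 3; EF_HVAC install = 3+3 = 6
ES_Insulation = 6; EF_Insulation = 6+16 = 22
ES_Drywall = 3; EF_Drywall = 3+6 = 9
ES_Painting = max(EF_Insulation=22, EF_Drywall=9) = 22; EF_Painting = 22+8 = 30
Expected project duration μ = 30 hours. Critical path: Plumbing rough-in → HVAC install → Insulation → Painting.

Variance along critical path = 0.444 + 1.778 + 9.000 + 1.778 = 13.000; σ = √13.000 = 3.606 hours.
Z = (35 − 30) / 3.606 = 1.387
P(T ≤ 35) = Φ(1.387) ≈ 0.917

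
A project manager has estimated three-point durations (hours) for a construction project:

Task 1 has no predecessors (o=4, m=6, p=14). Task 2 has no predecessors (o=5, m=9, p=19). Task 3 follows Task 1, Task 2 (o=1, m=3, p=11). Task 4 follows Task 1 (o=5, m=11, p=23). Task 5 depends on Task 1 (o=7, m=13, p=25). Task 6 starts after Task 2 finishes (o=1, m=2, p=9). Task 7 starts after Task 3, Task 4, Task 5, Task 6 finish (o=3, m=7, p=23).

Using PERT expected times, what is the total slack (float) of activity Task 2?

te_Task 1 = (4 + 4·6 + 14)/6 = 42/6 = 7
te_Task 2 = (5 + 4·9 + 19)/6 = 60/6 = 10
te_Task 3 = (1 + 4·3 + 11)/6 = 24/6 = 4
te_Task 4 = (5 + 4·11 + 23)/6 = 72/6 = 12
te_Task 5 = (7 + 4·13 + 25)/6 = 84/6 = 14
te_Task 6 = (1 + 4·2 + 9)/6 = 18/6 = 3
te_Task 7 = (3 + 4·7 + 23)/6 = 54/6 = 9

Forward pass:
ES_Task 1 = 0; EF_Task 1 = 7
ES_Task 2 = 0; EF_Task 2 = 10
ES_Task 3 = max(EF_Task 1=7, EF_Task 2=10) = 10; EF_Task 3 = 10+4 = 14
ES_Task 4 = 7; EF_Task 4 = 7+12 = 19
ES_Task 5 = 7; EF_Task 5 = 7+14 = 21
ES_Task 6 = 10; EF_Task 6 = 10+3 = 13
ES_Task 7 = max(EF_Task 3=14, EF_Task 4=19, EF_Task 5=21, EF_Task 6=13) = 21; EF_Task 7 = 21+9 = 30
Expected project duration μ = 30 hours. Critical path: Task 1 → Task 5 → Task 7.

Backward pass:
LF_Task 7 = 30; LS_Task 7 = 30−9 = 21
LF_Task 6 = LS_Task 7 = 21; LS_Task 6 = 21−3 = 18
LF_Task 5 = LS_Task 7 = 21; LS_Task 5 = 21−14 = 7
LF_Task 4 = LS_Task 7 = 21; LS_Task 4 = 21−12 = 9
LF_Task 3 = LS_Task 7 = 21; LS_Task 3 = 21−4 = 17
LF_Task 2 = min(LS_Task 3=17, LS_Task 6=18) = 17; LS_Task 2 = 17−10 = 7
LF_Task 1 = min(LS_Task 3=17, LS_Task 4=9, LS_Task 5=7) = 7; LS_Task 1 = 7−7 = 0
Slack_Task 2 = LS_Task 2 − ES_Task 2 = 7 − 0 = 7

7 hours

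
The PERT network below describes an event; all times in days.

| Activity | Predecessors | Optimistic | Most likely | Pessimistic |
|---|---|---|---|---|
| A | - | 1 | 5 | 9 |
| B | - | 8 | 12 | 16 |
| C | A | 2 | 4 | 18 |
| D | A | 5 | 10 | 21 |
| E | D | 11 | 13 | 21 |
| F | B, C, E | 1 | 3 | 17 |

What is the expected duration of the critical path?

35 days

te_A = (1 + 4·5 + 9)/6 = 30/6 = 5
te_B = (8 + 4·12 + 16)/6 = 72/6 = 12
te_C = (2 + 4·4 + 18)/6 = 36/6 = 6
te_D = (5 + 4·10 + 21)/6 = 66/6 = 11
te_E = (11 + 4·13 + 21)/6 = 84/6 = 14
te_F = (1 + 4·3 + 17)/6 = 30/6 = 5

Forward pass:
ES_A = 0; EF_A = 5
ES_B = 0; EF_B = 12
ES_C = 5; EF_C = 5+6 = 11
ES_D = 5; EF_D = 5+11 = 16
ES_E = 16; EF_E = 16+14 = 30
ES_F = max(EF_B=12, EF_C=11, EF_E=30) = 30; EF_F = 30+5 = 35
Expected project duration μ = 35 days. Critical path: A → D → E → F.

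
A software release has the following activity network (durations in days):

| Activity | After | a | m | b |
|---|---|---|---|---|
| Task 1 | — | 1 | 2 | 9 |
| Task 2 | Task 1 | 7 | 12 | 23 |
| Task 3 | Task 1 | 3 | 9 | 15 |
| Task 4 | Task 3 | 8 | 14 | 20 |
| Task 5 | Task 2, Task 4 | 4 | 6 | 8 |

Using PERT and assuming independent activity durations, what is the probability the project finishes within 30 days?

te_Task 1 = (1 + 4·2 + 9)/6 = 18/6 = 3; σ²_Task 1 = ((9−1)/6)² = 1.778
te_Task 2 = (7 + 4·12 + 23)/6 = 78/6 = 13; σ²_Task 2 = ((23−7)/6)² = 7.111
te_Task 3 = (3 + 4·9 + 15)/6 = 54/6 = 9; σ²_Task 3 = ((15−3)/6)² = 4.000
te_Task 4 = (8 + 4·14 + 20)/6 = 84/6 = 14; σ²_Task 4 = ((20−8)/6)² = 4.000
te_Task 5 = (4 + 4·6 + 8)/6 = 36/6 = 6; σ²_Task 5 = ((8−4)/6)² = 0.444

Forward pass:
ES_Task 1 = 0; EF_Task 1 = 3
ES_Task 2 = 3; EF_Task 2 = 3+13 = 16
ES_Task 3 = 3; EF_Task 3 = 3+9 = 12
ES_Task 4 = 12; EF_Task 4 = 12+14 = 26
ES_Task 5 = max(EF_Task 2=16, EF_Task 4=26) = 26; EF_Task 5 = 26+6 = 32
Expected project duration μ = 32 days. Critical path: Task 1 → Task 3 → Task 4 → Task 5.

Variance along critical path = 1.778 + 4.000 + 4.000 + 0.444 = 10.222; σ = √10.222 = 3.197 days.
Z = (30 − 32) / 3.197 = -0.626
P(T ≤ 30) = Φ(-0.626) ≈ 0.266

0.266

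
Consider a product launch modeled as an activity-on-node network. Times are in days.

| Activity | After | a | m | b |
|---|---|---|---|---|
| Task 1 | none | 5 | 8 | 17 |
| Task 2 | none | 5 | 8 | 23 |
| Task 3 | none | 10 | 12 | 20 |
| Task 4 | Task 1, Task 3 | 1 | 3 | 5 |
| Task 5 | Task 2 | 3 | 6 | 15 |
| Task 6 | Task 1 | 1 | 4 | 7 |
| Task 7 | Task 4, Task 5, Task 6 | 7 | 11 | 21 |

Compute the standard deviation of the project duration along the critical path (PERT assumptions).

4.29 days

te_Task 1 = (5 + 4·8 + 17)/6 = 54/6 = 9; σ²_Task 1 = ((17−5)/6)² = 4.000
te_Task 2 = (5 + 4·8 + 23)/6 = 60/6 = 10; σ²_Task 2 = ((23−5)/6)² = 9.000
te_Task 3 = (10 + 4·12 + 20)/6 = 78/6 = 13; σ²_Task 3 = ((20−10)/6)² = 2.778
te_Task 4 = (1 + 4·3 + 5)/6 = 18/6 = 3; σ²_Task 4 = ((5−1)/6)² = 0.444
te_Task 5 = (3 + 4·6 + 15)/6 = 42/6 = 7; σ²_Task 5 = ((15−3)/6)² = 4.000
te_Task 6 = (1 + 4·4 + 7)/6 = 24/6 = 4; σ²_Task 6 = ((7−1)/6)² = 1.000
te_Task 7 = (7 + 4·11 + 21)/6 = 72/6 = 12; σ²_Task 7 = ((21−7)/6)² = 5.444

Forward pass:
ES_Task 1 = 0; EF_Task 1 = 9
ES_Task 2 = 0; EF_Task 2 = 10
ES_Task 3 = 0; EF_Task 3 = 13
ES_Task 4 = max(EF_Task 1=9, EF_Task 3=13) = 13; EF_Task 4 = 13+3 = 16
ES_Task 5 = 10; EF_Task 5 = 10+7 = 17
ES_Task 6 = 9; EF_Task 6 = 9+4 = 13
ES_Task 7 = max(EF_Task 4=16, EF_Task 5=17, EF_Task 6=13) = 17; EF_Task 7 = 17+12 = 29
Expected project duration μ = 29 days. Critical path: Task 2 → Task 5 → Task 7.

Variance along critical path = 9.000 + 4.000 + 5.444 = 18.444
σ = √18.444 = 4.295 days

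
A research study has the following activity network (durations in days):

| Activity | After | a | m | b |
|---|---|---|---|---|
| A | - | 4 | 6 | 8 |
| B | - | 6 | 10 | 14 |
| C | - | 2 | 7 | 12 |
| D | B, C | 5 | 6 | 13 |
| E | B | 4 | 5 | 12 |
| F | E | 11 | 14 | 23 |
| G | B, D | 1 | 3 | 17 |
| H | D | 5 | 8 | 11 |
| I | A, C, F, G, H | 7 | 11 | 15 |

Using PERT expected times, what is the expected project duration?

42 days

te_A = (4 + 4·6 + 8)/6 = 36/6 = 6
te_B = (6 + 4·10 + 14)/6 = 60/6 = 10
te_C = (2 + 4·7 + 12)/6 = 42/6 = 7
te_D = (5 + 4·6 + 13)/6 = 42/6 = 7
te_E = (4 + 4·5 + 12)/6 = 36/6 = 6
te_F = (11 + 4·14 + 23)/6 = 90/6 = 15
te_G = (1 + 4·3 + 17)/6 = 30/6 = 5
te_H = (5 + 4·8 + 11)/6 = 48/6 = 8
te_I = (7 + 4·11 + 15)/6 = 66/6 = 11

Forward pass:
ES_A = 0; EF_A = 6
ES_B = 0; EF_B = 10
ES_C = 0; EF_C = 7
ES_D = max(EF_B=10, EF_C=7) = 10; EF_D = 10+7 = 17
ES_E = 10; EF_E = 10+6 = 16
ES_F = 16; EF_F = 16+15 = 31
ES_G = max(EF_B=10, EF_D=17) = 17; EF_G = 17+5 = 22
ES_H = 17; EF_H = 17+8 = 25
ES_I = max(EF_A=6, EF_C=7, EF_F=31, EF_G=22, EF_H=25) = 31; EF_I = 31+11 = 42
Expected project duration μ = 42 days. Critical path: B → E → F → I.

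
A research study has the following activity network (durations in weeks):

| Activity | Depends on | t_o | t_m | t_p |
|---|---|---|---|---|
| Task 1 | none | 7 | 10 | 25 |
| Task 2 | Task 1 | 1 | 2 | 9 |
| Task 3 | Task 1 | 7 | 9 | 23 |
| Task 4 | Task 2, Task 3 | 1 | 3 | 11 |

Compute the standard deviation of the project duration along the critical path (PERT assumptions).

te_Task 1 = (7 + 4·10 + 25)/6 = 72/6 = 12; σ²_Task 1 = ((25−7)/6)² = 9.000
te_Task 2 = (1 + 4·2 + 9)/6 = 18/6 = 3; σ²_Task 2 = ((9−1)/6)² = 1.778
te_Task 3 = (7 + 4·9 + 23)/6 = 66/6 = 11; σ²_Task 3 = ((23−7)/6)² = 7.111
te_Task 4 = (1 + 4·3 + 11)/6 = 24/6 = 4; σ²_Task 4 = ((11−1)/6)² = 2.778

Forward pass:
ES_Task 1 = 0; EF_Task 1 = 12
ES_Task 2 = 12; EF_Task 2 = 12+3 = 15
ES_Task 3 = 12; EF_Task 3 = 12+11 = 23
ES_Task 4 = max(EF_Task 2=15, EF_Task 3=23) = 23; EF_Task 4 = 23+4 = 27
Expected project duration μ = 27 weeks. Critical path: Task 1 → Task 3 → Task 4.

Variance along critical path = 9.000 + 7.111 + 2.778 = 18.889
σ = √18.889 = 4.346 weeks

4.35 weeks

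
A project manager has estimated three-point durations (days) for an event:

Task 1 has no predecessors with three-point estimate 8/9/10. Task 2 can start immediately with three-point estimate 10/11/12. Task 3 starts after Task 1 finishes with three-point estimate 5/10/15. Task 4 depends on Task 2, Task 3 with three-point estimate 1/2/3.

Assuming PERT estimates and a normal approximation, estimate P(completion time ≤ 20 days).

0.282

te_Task 1 = (8 + 4·9 + 10)/6 = 54/6 = 9; σ²_Task 1 = ((10−8)/6)² = 0.111
te_Task 2 = (10 + 4·11 + 12)/6 = 66/6 = 11; σ²_Task 2 = ((12−10)/6)² = 0.111
te_Task 3 = (5 + 4·10 + 15)/6 = 60/6 = 10; σ²_Task 3 = ((15−5)/6)² = 2.778
te_Task 4 = (1 + 4·2 + 3)/6 = 12/6 = 2; σ²_Task 4 = ((3−1)/6)² = 0.111

Forward pass:
ES_Task 1 = 0; EF_Task 1 = 9
ES_Task 2 = 0; EF_Task 2 = 11
ES_Task 3 = 9; EF_Task 3 = 9+10 = 19
ES_Task 4 = max(EF_Task 2=11, EF_Task 3=19) = 19; EF_Task 4 = 19+2 = 21
Expected project duration μ = 21 days. Critical path: Task 1 → Task 3 → Task 4.

Variance along critical path = 0.111 + 2.778 + 0.111 = 3.000; σ = √3.000 = 1.732 days.
Z = (20 − 21) / 1.732 = -0.577
P(T ≤ 20) = Φ(-0.577) ≈ 0.282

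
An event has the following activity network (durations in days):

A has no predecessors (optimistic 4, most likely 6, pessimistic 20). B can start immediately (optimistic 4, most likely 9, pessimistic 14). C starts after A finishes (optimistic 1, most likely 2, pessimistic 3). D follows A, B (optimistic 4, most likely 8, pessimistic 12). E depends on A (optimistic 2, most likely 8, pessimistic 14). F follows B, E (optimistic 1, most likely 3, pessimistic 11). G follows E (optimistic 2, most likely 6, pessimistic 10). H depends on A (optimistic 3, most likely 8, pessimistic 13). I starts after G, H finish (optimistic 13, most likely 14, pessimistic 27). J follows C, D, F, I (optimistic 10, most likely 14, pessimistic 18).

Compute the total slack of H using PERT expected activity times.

6 days

te_A = (4 + 4·6 + 20)/6 = 48/6 = 8
te_B = (4 + 4·9 + 14)/6 = 54/6 = 9
te_C = (1 + 4·2 + 3)/6 = 12/6 = 2
te_D = (4 + 4·8 + 12)/6 = 48/6 = 8
te_E = (2 + 4·8 + 14)/6 = 48/6 = 8
te_F = (1 + 4·3 + 11)/6 = 24/6 = 4
te_G = (2 + 4·6 + 10)/6 = 36/6 = 6
te_H = (3 + 4·8 + 13)/6 = 48/6 = 8
te_I = (13 + 4·14 + 27)/6 = 96/6 = 16
te_J = (10 + 4·14 + 18)/6 = 84/6 = 14

Forward pass:
ES_A = 0; EF_A = 8
ES_B = 0; EF_B = 9
ES_C = 8; EF_C = 8+2 = 10
ES_D = max(EF_A=8, EF_B=9) = 9; EF_D = 9+8 = 17
ES_E = 8; EF_E = 8+8 = 16
ES_F = max(EF_B=9, EF_E=16) = 16; EF_F = 16+4 = 20
ES_G = 16; EF_G = 16+6 = 22
ES_H = 8; EF_H = 8+8 = 16
ES_I = max(EF_G=22, EF_H=16) = 22; EF_I = 22+16 = 38
ES_J = max(EF_C=10, EF_D=17, EF_F=20, EF_I=38) = 38; EF_J = 38+14 = 52
Expected project duration μ = 52 days. Critical path: A → E → G → I → J.

Backward pass:
LF_J = 52; LS_J = 52−14 = 38
LF_I = LS_J = 38; LS_I = 38−16 = 22
LF_H = LS_I = 22; LS_H = 22−8 = 14
LF_G = LS_I = 22; LS_G = 22−6 = 16
LF_F = LS_J = 38; LS_F = 38−4 = 34
LF_E = min(LS_F=34, LS_G=16) = 16; LS_E = 16−8 = 8
LF_D = LS_J = 38; LS_D = 38−8 = 30
LF_C = LS_J = 38; LS_C = 38−2 = 36
LF_B = min(LS_D=30, LS_F=34) = 30; LS_B = 30−9 = 21
LF_A = min(LS_C=36, LS_D=30, LS_E=8, LS_H=14) = 8; LS_A = 8−8 = 0
Slack_H = LS_H − ES_H = 14 − 8 = 6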